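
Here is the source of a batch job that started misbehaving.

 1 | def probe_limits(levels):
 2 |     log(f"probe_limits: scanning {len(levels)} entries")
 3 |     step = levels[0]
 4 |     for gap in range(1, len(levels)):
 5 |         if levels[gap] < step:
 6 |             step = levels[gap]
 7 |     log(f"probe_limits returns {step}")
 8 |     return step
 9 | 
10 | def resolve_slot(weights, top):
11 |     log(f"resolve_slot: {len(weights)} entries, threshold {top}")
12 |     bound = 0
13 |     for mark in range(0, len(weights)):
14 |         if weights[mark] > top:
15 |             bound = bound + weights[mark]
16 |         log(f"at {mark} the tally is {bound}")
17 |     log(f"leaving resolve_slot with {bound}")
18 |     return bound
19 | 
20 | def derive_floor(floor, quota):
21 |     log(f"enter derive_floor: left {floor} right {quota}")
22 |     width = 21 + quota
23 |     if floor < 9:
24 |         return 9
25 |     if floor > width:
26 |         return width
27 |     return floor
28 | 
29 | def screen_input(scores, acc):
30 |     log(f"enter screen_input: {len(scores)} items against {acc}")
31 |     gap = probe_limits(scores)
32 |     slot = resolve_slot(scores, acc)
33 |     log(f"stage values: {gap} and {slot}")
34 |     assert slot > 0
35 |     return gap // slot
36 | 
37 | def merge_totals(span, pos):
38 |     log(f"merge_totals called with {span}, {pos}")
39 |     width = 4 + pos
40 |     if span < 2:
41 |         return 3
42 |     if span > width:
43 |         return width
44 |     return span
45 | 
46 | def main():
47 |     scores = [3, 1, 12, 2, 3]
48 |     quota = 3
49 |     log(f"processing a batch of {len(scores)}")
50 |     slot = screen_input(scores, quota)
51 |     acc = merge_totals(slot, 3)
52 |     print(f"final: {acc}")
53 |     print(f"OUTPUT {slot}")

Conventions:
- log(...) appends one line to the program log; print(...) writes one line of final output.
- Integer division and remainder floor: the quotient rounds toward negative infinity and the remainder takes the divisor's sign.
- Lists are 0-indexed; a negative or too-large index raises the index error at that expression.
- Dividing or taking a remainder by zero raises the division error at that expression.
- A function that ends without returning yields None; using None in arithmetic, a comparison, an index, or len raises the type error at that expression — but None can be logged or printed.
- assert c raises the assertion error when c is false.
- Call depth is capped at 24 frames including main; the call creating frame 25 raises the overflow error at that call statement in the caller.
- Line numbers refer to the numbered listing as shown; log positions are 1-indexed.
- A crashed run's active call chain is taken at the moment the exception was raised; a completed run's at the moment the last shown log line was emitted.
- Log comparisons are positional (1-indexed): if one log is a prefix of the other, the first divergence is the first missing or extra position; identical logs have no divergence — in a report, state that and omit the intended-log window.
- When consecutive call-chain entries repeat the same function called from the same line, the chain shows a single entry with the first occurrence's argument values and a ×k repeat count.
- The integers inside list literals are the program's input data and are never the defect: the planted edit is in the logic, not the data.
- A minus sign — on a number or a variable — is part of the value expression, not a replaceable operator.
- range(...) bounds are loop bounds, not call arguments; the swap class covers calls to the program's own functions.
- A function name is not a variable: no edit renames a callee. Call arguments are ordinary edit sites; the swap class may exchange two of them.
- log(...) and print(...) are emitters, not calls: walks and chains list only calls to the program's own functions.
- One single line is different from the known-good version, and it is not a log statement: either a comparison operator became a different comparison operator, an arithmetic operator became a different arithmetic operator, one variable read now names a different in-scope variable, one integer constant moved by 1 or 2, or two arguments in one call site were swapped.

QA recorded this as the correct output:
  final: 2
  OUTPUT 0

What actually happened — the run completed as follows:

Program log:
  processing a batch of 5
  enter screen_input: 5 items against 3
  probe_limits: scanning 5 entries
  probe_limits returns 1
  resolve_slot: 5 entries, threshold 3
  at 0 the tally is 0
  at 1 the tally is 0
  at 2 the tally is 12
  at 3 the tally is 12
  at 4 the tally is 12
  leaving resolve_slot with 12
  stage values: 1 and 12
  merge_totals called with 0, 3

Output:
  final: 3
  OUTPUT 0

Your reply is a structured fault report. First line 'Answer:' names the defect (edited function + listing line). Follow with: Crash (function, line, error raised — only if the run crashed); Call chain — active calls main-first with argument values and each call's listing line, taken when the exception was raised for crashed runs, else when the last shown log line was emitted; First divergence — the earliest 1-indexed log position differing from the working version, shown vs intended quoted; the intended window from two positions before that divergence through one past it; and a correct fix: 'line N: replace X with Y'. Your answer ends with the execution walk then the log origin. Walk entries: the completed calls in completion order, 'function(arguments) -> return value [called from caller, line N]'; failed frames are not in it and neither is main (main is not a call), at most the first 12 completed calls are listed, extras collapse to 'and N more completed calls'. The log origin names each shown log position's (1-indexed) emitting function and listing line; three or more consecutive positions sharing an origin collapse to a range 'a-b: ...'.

Answer: the defect is in merge_totals at line 41.
The tell: No log line changed; the fault shows up purely in the output.
Call chain: main -> merge_totals(0, 3) (called at line 51).
First divergence: there is none — every log position agrees.
Execution walk:
  probe_limits([3, 1, 12, 2, 3]) -> 1  [called from screen_input, line 31]
  resolve_slot([3, 1, 12, 2, 3], 3) -> 12  [called from screen_input, line 32]
  screen_input([3, 1, 12, 2, 3], 3) -> 0  [called from main, line 50]
  merge_totals(0, 3) -> 3  [called from main, line 51]
Log origins:
  1: logged in main at line 49
  2: logged in screen_input at line 30
  3: logged in probe_limits at line 2
  4: logged in probe_limits at line 7
  5: logged in resolve_slot at line 11
  6-10: logged in resolve_slot at line 16
  11: logged in resolve_slot at line 17
  12: logged in screen_input at line 33
  13: logged in merge_totals at line 38
A correct fix: line 41: replace `3` with `2`.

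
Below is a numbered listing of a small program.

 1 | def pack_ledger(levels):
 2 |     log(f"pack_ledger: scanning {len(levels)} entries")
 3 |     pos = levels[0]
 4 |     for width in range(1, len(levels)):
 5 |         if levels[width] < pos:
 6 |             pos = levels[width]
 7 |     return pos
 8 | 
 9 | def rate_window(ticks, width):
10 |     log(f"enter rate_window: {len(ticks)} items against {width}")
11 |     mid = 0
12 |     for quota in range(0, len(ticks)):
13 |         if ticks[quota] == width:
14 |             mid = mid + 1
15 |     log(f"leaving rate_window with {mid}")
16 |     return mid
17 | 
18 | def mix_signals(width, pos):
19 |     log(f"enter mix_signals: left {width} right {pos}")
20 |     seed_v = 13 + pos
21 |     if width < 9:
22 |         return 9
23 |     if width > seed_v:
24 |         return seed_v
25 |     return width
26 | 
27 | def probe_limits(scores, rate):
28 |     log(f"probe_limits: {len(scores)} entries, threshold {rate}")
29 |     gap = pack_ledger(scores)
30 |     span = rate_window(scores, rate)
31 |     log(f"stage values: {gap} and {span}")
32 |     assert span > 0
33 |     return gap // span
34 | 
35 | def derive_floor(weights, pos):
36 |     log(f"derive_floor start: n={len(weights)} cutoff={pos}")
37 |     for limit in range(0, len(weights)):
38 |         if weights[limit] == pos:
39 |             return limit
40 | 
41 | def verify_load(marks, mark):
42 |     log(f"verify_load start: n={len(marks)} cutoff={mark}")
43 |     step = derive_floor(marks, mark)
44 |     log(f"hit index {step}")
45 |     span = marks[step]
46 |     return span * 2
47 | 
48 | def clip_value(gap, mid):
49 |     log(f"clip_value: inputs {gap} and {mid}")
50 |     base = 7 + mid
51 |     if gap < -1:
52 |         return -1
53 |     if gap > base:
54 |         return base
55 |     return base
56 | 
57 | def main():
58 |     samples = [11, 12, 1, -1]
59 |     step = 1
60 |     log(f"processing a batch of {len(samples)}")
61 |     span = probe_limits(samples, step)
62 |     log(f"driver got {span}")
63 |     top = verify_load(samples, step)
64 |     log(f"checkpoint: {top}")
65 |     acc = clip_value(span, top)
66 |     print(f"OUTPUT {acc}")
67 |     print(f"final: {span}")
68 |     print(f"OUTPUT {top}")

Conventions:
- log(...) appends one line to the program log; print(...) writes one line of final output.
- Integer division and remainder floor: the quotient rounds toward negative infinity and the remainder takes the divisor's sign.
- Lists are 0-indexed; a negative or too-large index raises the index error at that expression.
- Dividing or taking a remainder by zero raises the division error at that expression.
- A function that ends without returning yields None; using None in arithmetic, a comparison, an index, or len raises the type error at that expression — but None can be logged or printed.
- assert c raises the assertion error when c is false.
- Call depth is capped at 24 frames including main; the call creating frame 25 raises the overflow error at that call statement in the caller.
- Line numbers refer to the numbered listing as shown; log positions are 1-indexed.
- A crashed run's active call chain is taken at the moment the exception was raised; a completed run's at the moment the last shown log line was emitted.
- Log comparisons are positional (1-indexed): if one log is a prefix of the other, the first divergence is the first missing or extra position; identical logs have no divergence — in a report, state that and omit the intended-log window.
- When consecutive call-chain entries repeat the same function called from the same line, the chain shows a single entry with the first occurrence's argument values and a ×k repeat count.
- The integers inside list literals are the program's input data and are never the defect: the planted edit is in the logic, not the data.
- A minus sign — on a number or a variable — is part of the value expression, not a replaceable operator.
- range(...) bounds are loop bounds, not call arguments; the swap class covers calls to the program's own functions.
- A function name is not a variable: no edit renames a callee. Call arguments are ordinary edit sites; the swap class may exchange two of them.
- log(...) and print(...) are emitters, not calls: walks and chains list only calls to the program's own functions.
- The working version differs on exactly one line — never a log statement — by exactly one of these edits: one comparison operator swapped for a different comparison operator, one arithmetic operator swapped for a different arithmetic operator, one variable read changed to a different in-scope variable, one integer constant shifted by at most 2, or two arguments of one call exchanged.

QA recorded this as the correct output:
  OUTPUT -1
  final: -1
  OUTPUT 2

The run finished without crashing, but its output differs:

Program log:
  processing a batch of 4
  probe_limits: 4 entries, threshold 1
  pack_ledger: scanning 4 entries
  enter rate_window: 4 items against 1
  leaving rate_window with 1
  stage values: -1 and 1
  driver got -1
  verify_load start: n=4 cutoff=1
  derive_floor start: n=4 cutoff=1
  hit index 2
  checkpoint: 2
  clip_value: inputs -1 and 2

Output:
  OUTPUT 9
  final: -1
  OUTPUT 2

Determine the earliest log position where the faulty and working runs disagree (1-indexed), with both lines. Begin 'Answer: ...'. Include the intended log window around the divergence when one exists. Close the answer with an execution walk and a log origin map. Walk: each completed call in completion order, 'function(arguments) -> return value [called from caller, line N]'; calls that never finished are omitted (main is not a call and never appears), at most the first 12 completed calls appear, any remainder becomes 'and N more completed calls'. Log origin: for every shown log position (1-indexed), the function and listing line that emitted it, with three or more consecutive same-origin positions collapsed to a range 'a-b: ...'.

Answer: there is none — every log position agrees.
Execution walk:
  pack_ledger([11, 12, 1, -1]) -> -1  [called from probe_limits, line 29]
  rate_window([11, 12, 1, -1], 1) -> 1  [called from probe_limits, line 30]
  probe_limits([11, 12, 1, -1], 1) -> -1  [called from main, line 61]
  derive_floor([11, 12, 1, -1], 1) -> 2  [called from verify_load, line 43]
  verify_load([11, 12, 1, -1], 1) -> 2  [called from main, line 63]
  clip_value(-1, 2) -> 9  [called from main, line 65]
Origin of each log line:
  1: logged in main at line 60
  2: logged in probe_limits at line 28
  3: logged in pack_ledger at line 2
  4: logged in rate_window at line 10
  5: logged in rate_window at line 15
  6: logged in probe_limits at line 31
  7: logged in main at line 62
  8: logged in verify_load at line 42
  9: logged in derive_floor at line 36
  10: logged in verify_load at line 44
  11: logged in main at line 64
  12: logged in clip_value at line 49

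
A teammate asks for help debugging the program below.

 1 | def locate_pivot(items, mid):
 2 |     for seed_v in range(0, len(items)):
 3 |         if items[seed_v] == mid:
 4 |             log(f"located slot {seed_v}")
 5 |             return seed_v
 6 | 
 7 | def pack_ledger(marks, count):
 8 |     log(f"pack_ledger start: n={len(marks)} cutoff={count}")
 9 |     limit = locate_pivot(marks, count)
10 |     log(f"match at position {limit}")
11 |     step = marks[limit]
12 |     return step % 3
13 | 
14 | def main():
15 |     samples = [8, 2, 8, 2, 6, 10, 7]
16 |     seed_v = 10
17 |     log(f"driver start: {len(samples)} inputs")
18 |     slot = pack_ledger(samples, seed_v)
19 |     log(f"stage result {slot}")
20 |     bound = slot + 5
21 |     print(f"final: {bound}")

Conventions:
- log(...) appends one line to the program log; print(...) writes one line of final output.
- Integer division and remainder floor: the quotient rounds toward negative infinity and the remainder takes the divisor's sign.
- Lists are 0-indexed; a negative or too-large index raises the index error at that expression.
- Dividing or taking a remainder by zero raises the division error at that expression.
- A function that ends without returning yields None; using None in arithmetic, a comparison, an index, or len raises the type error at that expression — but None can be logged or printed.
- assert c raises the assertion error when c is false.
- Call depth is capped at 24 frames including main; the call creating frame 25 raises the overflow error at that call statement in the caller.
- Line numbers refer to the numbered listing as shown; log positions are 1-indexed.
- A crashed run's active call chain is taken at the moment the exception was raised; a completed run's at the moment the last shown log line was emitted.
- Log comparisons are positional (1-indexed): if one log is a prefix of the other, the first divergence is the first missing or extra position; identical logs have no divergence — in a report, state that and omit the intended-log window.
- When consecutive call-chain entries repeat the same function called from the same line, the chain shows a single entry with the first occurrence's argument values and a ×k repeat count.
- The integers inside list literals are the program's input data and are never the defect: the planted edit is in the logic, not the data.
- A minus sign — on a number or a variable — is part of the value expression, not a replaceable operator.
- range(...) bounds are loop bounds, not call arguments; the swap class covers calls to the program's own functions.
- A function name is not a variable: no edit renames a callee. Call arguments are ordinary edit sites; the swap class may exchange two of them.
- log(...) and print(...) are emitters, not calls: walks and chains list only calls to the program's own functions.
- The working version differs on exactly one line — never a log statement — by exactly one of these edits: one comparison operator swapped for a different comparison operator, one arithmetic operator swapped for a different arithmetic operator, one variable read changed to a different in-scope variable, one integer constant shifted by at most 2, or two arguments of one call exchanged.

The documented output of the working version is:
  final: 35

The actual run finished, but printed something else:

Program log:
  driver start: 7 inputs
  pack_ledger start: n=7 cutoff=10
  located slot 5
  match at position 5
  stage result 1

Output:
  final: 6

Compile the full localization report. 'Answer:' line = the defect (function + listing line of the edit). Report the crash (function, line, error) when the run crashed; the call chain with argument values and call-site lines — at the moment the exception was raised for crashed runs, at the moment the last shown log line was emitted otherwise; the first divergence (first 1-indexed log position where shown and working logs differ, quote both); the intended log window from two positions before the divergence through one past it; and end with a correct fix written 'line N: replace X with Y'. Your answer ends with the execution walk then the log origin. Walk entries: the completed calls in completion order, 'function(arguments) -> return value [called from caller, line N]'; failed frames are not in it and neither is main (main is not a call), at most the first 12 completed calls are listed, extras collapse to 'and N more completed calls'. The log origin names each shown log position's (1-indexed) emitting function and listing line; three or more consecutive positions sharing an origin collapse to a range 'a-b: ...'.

Answer: the defect is in pack_ledger at line 12.
The tell: The log first diverges at position 5: the faulty run prints 'stage result 1' where the working version prints 'stage result 30'.
Call chain: main.
First divergence: at position 5 the run shows 'stage result 1' where the working version logs 'stage result 30'.
Intended log window:
  3: located slot 5
  4: match at position 5
  5: stage result 30
Execution walk:
  locate_pivot([8, 2, 8, 2, 6, 10, 7], 10) -> 5  [called from pack_ledger, line 9]
  pack_ledger([8, 2, 8, 2, 6, 10, 7], 10) -> 1  [called from main, line 18]
Origin of each log line:
  1 — main, line 17
  2 — pack_ledger, line 8
  3 — locate_pivot, line 4
  4 — pack_ledger, line 10
  5 — main, line 19
A correct fix: line 12: replace `%` with `*`.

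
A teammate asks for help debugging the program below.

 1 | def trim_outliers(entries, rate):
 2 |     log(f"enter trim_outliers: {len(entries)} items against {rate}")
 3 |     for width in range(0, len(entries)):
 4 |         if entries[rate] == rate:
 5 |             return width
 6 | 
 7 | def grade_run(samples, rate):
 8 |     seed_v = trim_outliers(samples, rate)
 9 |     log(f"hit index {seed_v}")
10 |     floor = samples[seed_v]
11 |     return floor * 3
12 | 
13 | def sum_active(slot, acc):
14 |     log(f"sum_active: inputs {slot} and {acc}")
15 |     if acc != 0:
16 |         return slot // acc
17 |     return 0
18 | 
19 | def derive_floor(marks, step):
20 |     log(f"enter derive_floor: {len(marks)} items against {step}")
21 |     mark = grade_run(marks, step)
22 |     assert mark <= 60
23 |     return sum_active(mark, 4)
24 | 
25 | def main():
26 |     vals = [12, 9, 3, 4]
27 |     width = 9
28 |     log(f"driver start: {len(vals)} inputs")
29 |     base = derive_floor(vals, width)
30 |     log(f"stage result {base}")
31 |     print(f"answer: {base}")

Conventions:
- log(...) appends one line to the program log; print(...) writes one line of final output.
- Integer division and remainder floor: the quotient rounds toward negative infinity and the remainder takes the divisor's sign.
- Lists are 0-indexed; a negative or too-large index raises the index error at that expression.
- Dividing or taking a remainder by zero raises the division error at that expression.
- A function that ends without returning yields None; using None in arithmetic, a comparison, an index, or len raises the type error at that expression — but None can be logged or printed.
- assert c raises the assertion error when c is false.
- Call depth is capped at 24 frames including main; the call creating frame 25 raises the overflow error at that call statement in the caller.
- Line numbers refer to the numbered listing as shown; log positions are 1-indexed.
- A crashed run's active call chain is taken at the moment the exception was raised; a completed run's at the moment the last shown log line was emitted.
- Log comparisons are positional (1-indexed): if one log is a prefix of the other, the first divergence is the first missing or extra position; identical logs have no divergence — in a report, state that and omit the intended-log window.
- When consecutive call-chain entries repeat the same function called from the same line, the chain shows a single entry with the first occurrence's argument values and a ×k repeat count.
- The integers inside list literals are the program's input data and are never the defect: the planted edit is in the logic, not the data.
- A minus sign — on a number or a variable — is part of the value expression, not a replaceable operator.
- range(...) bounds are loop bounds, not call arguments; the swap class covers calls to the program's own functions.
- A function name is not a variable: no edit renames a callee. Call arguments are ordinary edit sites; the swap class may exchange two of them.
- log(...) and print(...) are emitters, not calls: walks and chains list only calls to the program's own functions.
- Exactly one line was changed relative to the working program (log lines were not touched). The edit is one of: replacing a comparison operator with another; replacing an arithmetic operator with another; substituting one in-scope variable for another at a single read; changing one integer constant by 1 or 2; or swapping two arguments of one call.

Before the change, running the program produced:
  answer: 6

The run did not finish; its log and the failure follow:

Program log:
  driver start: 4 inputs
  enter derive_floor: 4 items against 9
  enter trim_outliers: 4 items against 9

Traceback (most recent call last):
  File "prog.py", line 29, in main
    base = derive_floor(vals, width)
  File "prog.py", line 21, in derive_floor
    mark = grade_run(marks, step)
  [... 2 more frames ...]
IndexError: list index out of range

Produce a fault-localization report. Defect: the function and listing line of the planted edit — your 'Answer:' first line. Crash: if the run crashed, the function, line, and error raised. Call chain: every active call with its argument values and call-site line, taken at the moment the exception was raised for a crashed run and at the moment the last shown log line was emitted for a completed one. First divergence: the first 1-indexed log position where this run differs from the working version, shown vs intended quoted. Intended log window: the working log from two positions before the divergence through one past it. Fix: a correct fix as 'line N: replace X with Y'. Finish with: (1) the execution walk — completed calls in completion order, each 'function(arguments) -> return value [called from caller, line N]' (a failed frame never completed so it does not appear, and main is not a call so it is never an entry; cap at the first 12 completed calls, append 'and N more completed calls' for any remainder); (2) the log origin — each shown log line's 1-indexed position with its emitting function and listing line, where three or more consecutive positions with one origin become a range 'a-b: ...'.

Answer: the defect is in trim_outliers at line 4.
Key fact: The faulty run's log stops after 3 lines; the working version's next line would be 'hit index 1'.
Crash: trim_outliers, line 4, IndexError.
Call chain: main -> derive_floor([12, 9, 3, 4], 9) (called at line 29) -> grade_run([12, 9, 3, 4], 9) (called at line 21) -> trim_outliers([12, 9, 3, 4], 9) (called at line 8).
First divergence: position 4 — the faulty run's log ends after 3 lines; the working version continues with 'hit index 1'.
Intended log window:
  2: enter derive_floor: 4 items against 9
  3: enter trim_outliers: 4 items against 9
  4: hit index 1
  5: sum_active: inputs 27 and 4
Execution walk:
  (no call completed)
Log origins:
  1: from main, line 28
  2: from derive_floor, line 20
  3: from trim_outliers, line 2
A correct fix: line 4: replace `entries[rate]` with `entries[width]`.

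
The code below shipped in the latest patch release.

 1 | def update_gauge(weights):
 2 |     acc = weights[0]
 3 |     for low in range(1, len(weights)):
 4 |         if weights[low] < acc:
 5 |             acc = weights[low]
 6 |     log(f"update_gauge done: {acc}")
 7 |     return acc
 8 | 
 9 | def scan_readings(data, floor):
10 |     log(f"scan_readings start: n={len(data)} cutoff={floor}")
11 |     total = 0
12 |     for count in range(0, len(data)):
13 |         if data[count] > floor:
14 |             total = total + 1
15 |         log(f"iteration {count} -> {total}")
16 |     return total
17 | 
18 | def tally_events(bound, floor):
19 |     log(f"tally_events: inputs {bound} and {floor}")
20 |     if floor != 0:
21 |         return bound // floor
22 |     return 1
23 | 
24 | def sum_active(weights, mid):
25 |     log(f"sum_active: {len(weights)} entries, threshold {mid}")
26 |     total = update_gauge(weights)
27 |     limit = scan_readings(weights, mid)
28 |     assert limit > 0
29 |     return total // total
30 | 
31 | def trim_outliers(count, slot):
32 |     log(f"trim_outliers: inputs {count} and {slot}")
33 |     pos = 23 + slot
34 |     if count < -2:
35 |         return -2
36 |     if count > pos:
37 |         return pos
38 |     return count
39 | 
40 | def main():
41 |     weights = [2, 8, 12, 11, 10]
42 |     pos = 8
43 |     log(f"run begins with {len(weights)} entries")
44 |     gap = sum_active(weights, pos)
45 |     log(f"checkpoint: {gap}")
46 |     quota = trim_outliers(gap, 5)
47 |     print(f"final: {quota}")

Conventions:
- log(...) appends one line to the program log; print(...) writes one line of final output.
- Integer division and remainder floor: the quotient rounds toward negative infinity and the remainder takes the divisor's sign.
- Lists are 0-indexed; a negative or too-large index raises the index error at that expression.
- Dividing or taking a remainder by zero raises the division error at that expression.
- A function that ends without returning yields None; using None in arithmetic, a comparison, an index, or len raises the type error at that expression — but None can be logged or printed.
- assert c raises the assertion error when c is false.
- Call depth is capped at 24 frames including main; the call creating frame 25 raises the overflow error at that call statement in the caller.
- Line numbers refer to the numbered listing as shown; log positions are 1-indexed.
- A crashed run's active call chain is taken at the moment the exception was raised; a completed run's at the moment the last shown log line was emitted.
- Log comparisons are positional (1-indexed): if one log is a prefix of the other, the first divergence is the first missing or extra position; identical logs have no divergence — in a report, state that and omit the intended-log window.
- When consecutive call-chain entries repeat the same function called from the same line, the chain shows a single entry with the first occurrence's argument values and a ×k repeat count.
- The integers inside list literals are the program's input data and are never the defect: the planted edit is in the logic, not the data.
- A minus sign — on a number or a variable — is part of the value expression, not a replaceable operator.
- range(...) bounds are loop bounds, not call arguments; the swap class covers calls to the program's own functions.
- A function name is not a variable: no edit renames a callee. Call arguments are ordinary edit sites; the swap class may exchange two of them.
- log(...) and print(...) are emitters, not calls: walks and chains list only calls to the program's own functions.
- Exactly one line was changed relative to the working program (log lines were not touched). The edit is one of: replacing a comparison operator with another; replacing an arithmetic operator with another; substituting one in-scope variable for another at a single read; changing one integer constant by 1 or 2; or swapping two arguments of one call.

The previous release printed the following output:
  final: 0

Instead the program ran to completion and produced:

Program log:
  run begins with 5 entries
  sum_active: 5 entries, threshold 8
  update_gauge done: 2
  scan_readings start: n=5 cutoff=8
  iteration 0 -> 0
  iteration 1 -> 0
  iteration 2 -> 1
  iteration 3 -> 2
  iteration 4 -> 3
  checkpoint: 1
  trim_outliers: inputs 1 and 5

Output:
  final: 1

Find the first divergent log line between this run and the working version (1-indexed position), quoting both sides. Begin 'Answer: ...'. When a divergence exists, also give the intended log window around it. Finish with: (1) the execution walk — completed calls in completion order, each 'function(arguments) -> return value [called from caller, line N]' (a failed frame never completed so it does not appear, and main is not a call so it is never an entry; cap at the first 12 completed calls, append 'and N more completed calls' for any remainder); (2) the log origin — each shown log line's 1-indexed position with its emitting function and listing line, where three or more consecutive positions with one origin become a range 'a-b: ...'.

Answer: at position 10 the run shows 'checkpoint: 1' where the working version logs 'checkpoint: 0'.
Intended log window:
  8: iteration 3 -> 2
  9: iteration 4 -> 3
  10: checkpoint: 0
  11: trim_outliers: inputs 0 and 5
Execution walk:
  update_gauge([2, 8, 12, 11, 10]) -> 2  [called from sum_active, line 26]
  scan_readings([2, 8, 12, 11, 10], 8) -> 3  [called from sum_active, line 27]
  sum_active([2, 8, 12, 11, 10], 8) -> 1  [called from main, line 44]
  trim_outliers(1, 5) -> 1  [called from main, line 46]
Log line origins:
  1: emitted by main (line 43)
  2: emitted by sum_active (line 25)
  3: emitted by update_gauge (line 6)
  4: emitted by scan_readings (line 10)
  5-9: emitted by scan_readings (line 15)
  10: emitted by main (line 45)
  11: emitted by trim_outliers (line 32)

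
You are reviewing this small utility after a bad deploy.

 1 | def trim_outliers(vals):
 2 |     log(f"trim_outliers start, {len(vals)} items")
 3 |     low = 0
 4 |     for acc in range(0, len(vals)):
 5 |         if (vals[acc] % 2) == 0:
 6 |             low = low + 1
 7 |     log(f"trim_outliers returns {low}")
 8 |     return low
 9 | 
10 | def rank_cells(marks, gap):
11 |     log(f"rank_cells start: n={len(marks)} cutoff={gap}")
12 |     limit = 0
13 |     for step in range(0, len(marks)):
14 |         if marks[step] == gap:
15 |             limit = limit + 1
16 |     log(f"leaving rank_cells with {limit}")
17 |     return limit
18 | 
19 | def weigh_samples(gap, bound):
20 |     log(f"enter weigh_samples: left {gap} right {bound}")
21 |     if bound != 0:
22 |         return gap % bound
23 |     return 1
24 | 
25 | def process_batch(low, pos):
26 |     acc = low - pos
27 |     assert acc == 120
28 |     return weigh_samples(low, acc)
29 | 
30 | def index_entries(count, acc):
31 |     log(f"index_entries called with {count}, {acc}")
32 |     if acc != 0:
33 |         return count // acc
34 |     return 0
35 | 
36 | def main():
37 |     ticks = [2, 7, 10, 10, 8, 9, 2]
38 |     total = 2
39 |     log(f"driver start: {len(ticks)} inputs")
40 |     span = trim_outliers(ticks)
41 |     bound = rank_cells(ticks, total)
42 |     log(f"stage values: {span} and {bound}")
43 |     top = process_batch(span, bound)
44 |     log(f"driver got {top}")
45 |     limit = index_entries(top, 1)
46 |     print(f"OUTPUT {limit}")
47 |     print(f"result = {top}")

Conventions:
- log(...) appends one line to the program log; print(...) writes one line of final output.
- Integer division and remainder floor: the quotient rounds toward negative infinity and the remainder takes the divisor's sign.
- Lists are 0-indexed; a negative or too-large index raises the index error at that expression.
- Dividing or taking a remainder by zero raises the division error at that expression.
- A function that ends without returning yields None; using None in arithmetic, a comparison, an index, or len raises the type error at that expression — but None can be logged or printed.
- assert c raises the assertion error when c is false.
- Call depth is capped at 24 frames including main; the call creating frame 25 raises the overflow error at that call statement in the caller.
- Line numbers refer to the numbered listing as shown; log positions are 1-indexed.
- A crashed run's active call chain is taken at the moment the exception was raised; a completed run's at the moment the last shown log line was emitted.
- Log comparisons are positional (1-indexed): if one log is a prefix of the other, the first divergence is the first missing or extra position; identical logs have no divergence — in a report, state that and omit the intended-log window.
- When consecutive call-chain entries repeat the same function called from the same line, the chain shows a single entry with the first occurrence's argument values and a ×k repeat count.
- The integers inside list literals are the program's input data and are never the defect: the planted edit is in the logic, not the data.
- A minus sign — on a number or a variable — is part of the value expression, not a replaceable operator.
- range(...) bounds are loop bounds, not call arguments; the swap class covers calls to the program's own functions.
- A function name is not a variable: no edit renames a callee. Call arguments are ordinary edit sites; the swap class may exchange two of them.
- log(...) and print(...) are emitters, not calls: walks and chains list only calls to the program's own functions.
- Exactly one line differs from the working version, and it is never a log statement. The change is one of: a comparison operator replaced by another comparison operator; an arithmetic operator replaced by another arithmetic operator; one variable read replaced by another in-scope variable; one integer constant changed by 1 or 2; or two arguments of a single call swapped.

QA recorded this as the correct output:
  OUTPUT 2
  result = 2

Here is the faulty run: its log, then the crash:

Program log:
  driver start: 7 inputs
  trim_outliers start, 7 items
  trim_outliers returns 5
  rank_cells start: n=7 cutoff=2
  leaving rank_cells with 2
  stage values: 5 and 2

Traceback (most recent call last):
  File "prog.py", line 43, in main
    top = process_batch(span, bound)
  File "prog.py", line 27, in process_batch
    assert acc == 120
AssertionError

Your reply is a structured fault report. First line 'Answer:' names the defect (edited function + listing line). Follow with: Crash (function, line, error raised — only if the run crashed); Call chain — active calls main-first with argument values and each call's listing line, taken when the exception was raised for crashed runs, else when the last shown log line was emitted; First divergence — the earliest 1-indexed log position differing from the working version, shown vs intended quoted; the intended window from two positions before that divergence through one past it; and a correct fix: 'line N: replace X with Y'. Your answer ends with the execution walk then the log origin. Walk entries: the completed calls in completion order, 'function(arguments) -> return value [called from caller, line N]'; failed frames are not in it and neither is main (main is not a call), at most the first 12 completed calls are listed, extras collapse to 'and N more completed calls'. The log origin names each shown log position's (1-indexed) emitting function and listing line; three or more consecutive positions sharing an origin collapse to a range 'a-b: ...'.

Answer: the defect is in process_batch at line 27.
Key observation: The shown log is a 6-line prefix of the intended one, whose next entry is 'enter weigh_samples: left 5 right 3'.
Crash: process_batch, line 27, AssertionError.
Call chain: main -> process_batch(5, 2) (called at line 43).
First divergence: position 7; the shown log stops at 6 lines while the working version next logs 'enter weigh_samples: left 5 right 3'.
Intended log window:
  5: leaving rank_cells with 2
  6: stage values: 5 and 2
  7: enter weigh_samples: left 5 right 3
  8: driver got 2
Execution walk:
  trim_outliers([2, 7, 10, 10, 8, 9, 2]) -> 5  [called from main, line 40]
  rank_cells([2, 7, 10, 10, 8, 9, 2], 2) -> 2  [called from main, line 41]
Origin of each log line:
  1: logged in main at line 39
  2: logged in trim_outliers at line 2
  3: logged in trim_outliers at line 7
  4: logged in rank_cells at line 11
  5: logged in rank_cells at line 16
  6: logged in main at line 42
A correct fix: line 27: replace `==` with `<=`.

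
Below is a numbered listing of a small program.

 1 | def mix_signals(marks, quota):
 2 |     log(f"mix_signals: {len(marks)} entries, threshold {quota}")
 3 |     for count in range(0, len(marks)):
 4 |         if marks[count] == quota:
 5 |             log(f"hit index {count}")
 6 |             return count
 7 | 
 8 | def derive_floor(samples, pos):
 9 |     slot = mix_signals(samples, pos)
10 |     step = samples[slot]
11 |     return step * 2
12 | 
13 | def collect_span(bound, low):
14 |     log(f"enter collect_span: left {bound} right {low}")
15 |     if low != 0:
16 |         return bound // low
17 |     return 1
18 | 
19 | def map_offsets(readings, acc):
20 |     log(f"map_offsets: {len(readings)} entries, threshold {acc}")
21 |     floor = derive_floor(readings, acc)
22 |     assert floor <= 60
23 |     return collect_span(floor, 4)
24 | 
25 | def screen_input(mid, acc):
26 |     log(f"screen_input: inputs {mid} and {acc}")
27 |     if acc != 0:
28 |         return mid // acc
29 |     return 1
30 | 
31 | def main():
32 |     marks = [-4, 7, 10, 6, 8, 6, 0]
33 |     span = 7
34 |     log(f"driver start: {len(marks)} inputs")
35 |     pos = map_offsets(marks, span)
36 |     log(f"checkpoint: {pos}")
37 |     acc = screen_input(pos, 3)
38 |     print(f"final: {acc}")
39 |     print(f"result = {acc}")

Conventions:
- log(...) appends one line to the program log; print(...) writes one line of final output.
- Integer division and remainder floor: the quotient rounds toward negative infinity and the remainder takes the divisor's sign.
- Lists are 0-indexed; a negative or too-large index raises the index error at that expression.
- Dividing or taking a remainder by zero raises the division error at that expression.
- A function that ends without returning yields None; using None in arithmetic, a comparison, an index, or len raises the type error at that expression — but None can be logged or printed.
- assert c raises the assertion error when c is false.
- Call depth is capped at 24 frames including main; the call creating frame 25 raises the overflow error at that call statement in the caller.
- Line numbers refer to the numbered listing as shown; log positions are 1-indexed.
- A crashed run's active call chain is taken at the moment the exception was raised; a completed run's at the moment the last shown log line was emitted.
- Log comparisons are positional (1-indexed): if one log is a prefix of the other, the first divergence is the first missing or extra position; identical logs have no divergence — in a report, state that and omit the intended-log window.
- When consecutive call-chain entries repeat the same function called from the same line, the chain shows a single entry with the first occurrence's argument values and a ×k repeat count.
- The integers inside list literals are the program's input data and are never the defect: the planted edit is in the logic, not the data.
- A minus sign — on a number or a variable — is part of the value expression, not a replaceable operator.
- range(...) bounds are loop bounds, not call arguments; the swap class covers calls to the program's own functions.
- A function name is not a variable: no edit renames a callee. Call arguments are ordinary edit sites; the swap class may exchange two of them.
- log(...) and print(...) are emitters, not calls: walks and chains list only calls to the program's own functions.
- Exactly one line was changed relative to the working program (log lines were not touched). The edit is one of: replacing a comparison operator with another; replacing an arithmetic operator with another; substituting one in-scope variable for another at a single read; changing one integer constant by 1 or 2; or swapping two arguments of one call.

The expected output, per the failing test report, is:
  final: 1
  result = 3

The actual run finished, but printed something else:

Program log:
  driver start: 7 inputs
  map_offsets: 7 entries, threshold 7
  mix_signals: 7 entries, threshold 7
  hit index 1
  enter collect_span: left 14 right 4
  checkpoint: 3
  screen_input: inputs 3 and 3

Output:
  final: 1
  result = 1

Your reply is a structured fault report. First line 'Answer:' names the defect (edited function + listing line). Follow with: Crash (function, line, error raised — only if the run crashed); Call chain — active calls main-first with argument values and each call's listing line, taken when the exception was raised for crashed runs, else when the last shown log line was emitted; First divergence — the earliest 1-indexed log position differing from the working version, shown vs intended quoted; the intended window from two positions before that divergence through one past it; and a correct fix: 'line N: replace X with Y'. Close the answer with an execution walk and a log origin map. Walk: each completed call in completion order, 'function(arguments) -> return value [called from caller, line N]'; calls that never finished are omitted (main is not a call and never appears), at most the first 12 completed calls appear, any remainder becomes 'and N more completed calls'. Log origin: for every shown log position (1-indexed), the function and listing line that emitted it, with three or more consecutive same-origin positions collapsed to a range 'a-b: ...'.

Answer: the defect is in main at line 39.
Key observation: The two runs log identically and part ways only at the printed values.
Call chain: main -> screen_input(3, 3) (called at line 37).
First divergence: none; the two logs match at every position.
Execution walk:
  mix_signals([-4, 7, 10, 6, 8, 6, 0], 7) -> 1  [called from derive_floor, line 9]
  derive_floor([-4, 7, 10, 6, 8, 6, 0], 7) -> 14  [called from map_offsets, line 21]
  collect_span(14, 4) -> 3  [called from map_offsets, line 23]
  map_offsets([-4, 7, 10, 6, 8, 6, 0], 7) -> 3  [called from main, line 35]
  screen_input(3, 3) -> 1  [called from main, line 37]
Log line origins:
  1: emitted by main (line 34)
  2: emitted by map_offsets (line 20)
  3: emitted by mix_signals (line 2)
  4: emitted by mix_signals (line 5)
  5: emitted by collect_span (line 14)
  6: emitted by main (line 36)
  7: emitted by screen_input (line 26)
A correct fix: line 39: replace `acc` with `pos`.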